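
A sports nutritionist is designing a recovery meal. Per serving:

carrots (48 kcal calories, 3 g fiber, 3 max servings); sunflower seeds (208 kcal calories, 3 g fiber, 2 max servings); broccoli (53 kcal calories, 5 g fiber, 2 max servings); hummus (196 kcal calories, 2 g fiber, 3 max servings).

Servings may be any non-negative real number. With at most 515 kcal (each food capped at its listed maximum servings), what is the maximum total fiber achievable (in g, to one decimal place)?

Fiber per kcal: broccoli 0.09434, carrots 0.0625, sunflower seeds 0.01442, hummus 0.0102.
Take 2 servings of broccoli: uses 106 kcal, +10.0 g fiber (running total 10.0 g).
Take 3 servings of carrots: uses 144 kcal, +9.0 g fiber (running total 19.0 g).
Take 1.274 servings of sunflower seeds: uses 265 kcal, +3.8 g fiber (running total 22.8 g).
Greedy by best ratio exhausts the calories allowance optimally: 22.8 g.

22.8 g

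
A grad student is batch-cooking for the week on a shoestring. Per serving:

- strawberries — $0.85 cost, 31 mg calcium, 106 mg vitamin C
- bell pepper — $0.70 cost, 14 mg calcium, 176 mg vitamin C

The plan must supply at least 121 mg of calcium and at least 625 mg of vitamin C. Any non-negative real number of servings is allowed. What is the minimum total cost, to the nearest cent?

The cheapest plan sits at a corner of the feasible region — with two constraints it uses at most two foods.
strawberries only: max(121/31, 625/106) = 5.896 servings → $5.01.
bell pepper only: max(121/14, 625/176) = 8.643 servings → $6.05.
strawberries + bell pepper with both tight: 3.159 servings and 1.649 servings → $3.84.
The minimum over all feasible corners is $3.84.

$3.84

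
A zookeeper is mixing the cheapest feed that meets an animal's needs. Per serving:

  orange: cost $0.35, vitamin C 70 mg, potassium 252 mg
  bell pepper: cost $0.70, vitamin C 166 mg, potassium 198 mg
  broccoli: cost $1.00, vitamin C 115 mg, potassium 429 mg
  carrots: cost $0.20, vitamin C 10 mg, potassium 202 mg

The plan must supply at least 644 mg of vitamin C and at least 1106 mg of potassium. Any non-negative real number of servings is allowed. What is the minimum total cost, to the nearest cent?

$2.83

Minimising a linear cost over {vitamin C ≥ 644, potassium ≥ 1106, servings ≥ 0} — the optimum is at a vertex, using one or two foods.
orange only: max(644/70, 1106/252) = 9.2 servings → $3.22.
bell pepper only: max(644/166, 1106/198) = 5.586 servings → $3.91.
broccoli only: max(644/115, 1106/429) = 5.6 servings → $5.60.
carrots only: max(644/10, 1106/202) = 64.4 servings → $12.88.
orange + bell pepper with both tight: 2.005 servings and 3.034 servings → $2.83.
orange + broccoli: intersection lies outside the first quadrant.
orange + carrots: the both-tight solution has a negative serving — not a feasible corner.
bell pepper + broccoli with both tight: 3.077 servings and 1.158 servings → $3.31.
bell pepper + carrots with both tight: 3.772 servings and 1.778 servings → $3.00.
broccoli + carrots: intersection lies outside the first quadrant.
So the least-cost plan costs $2.83.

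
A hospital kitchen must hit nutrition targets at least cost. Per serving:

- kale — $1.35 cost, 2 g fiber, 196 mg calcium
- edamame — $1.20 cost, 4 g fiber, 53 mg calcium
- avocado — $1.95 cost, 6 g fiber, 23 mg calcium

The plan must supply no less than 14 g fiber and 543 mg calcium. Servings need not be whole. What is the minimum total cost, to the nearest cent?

An LP optimum is at a vertex; with two nutrient constraints at most two foods are used. Check each candidate.
kale only: max(14/2, 543/196) = 7 servings → $9.45.
edamame only: max(14/4, 543/53) = 10.25 servings → $12.29.
avocado only: max(14/6, 543/23) = 23.61 servings → $46.04.
kale + edamame with both tight: 2.109 servings and 2.445 servings → $5.78.
kale + avocado with both tight: 2.598 servings and 1.467 servings → $6.37.
edamame + avocado: the both-tight solution has a negative serving — not a feasible corner.
The minimum over all feasible corners is $5.78.

$5.78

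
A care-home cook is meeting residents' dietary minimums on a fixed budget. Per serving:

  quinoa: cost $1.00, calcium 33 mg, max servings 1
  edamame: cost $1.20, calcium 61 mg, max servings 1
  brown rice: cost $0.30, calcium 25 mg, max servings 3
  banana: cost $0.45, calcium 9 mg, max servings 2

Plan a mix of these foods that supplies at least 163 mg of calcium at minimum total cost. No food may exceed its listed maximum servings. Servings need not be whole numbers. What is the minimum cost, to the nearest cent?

$2.92

Cost per mg of calcium: brown rice $0.0120, edamame $0.0197, quinoa $0.0303, banana $0.0500.
Take 3 servings of brown rice: +75.0 mg calcium for $0.90 (total $0.90, still need 88.0 mg).
Take 1 serving of edamame: +61.0 mg calcium for $1.20 (total $2.10, still need 27.0 mg).
Take 0.8182 servings of quinoa: +27.0 mg calcium for $0.82 (total $2.92, still need 0.0 mg).
Greedy by cheapest-per-mg is optimal for a single linear constraint, so the minimum cost is $2.92.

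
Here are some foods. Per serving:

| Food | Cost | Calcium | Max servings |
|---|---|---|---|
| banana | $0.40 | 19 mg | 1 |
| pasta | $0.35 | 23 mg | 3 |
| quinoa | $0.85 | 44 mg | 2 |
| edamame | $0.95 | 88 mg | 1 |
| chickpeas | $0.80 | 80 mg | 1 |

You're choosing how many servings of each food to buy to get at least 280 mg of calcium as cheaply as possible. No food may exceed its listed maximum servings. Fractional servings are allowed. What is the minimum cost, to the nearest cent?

$3.63

Cost per mg of calcium: chickpeas $0.0100, edamame $0.0108, pasta $0.0152, quinoa $0.0193, banana $0.0211.
Take 1 serving of chickpeas: +80.0 mg calcium for $0.80 (total $0.80, still need 200.0 mg).
Take 1 serving of edamame: +88.0 mg calcium for $0.95 (total $1.75, still need 112.0 mg).
Take 3 servings of pasta: +69.0 mg calcium for $1.05 (total $2.80, still need 43.0 mg).
Take 0.9773 servings of quinoa: +43.0 mg calcium for $0.83 (total $3.63, still need 0.0 mg).
Greedy by cheapest-per-mg is optimal for a single linear constraint, so the minimum cost is $3.63.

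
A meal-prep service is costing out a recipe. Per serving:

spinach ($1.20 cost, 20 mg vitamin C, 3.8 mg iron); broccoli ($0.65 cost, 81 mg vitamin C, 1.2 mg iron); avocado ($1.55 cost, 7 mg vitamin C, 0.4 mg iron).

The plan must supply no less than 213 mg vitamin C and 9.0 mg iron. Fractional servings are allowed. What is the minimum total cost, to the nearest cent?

$3.44

spinach only: max(213/20, 9.0/3.8) = 10.65 servings → $12.78.
broccoli only: max(213/81, 9.0/1.2) = 7.5 servings → $4.88.
avocado only: max(213/7, 9.0/0.4) = 30.43 servings → $47.16.
spinach + broccoli with both tight: 1.668 servings and 2.218 servings → $3.44.
spinach + avocado: the both-tight solution has a negative serving — not a feasible corner.
broccoli + avocado with both tight: 0.925 servings and 19.73 servings → $31.18.
So the least-cost plan costs $3.44.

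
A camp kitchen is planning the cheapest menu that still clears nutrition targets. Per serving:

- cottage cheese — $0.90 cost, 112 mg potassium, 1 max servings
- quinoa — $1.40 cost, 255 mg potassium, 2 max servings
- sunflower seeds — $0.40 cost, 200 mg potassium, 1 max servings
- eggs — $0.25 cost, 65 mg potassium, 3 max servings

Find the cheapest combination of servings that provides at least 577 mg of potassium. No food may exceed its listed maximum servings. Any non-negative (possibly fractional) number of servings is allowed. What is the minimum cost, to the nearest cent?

Cost per mg of potassium: sunflower seeds $0.0020, eggs $0.0038, quinoa $0.0055, cottage cheese $0.0080.
Take 1 serving of sunflower seeds: +200.0 mg potassium for $0.40 (total $0.40, still need 377.0 mg).
Take 3 servings of eggs: +195.0 mg potassium for $0.75 (total $1.15, still need 182.0 mg).
Take 0.7137 servings of quinoa: +182.0 mg potassium for $1.00 (total $2.15, still need 0.0 mg).
Filling from the cheapest source first is optimal under one linear minimum: $2.15.

$2.15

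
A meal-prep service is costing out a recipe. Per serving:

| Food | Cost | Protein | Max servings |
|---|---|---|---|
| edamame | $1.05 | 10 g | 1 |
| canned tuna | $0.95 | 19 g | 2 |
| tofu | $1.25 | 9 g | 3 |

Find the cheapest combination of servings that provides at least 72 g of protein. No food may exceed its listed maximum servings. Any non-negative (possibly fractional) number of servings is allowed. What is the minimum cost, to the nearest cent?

Cost per g of protein: canned tuna $0.0500, edamame $0.1050, tofu $0.1389.
Take 2 servings of canned tuna: +38.0 g protein for $1.90 (total $1.90, still need 34.0 g).
Take 1 serving of edamame: +10.0 g protein for $1.05 (total $2.95, still need 24.0 g).
Take 2.667 servings of tofu: +24.0 g protein for $3.33 (total $6.28, still need 0.0 g).
Greedy by cheapest-per-g is optimal for a single linear constraint, so the minimum cost is $6.28.

$6.28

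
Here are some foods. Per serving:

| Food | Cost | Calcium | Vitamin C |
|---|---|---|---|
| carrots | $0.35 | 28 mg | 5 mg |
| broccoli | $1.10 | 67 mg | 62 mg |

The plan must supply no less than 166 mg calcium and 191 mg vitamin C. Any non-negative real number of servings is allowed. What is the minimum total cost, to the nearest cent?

Minimising a linear cost over {calcium ≥ 166, vitamin C ≥ 191, servings ≥ 0} — the optimum is at a vertex, using one or two foods.
carrots only: max(166/28, 191/5) = 38.2 servings → $13.37.
broccoli only: max(166/67, 191/62) = 3.081 servings → $3.39.
carrots + broccoli: the both-tight solution has a negative serving — not a feasible corner.
So the least-cost plan costs $3.39.

$3.39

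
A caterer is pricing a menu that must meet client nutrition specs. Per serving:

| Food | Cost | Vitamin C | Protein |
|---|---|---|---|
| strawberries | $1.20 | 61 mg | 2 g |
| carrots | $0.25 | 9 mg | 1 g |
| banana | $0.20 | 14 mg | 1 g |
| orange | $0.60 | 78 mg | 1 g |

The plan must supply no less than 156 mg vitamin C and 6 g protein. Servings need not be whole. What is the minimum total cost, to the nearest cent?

Compare the cost at each extreme point of the feasible region.
strawberries only: max(156/61, 6/2) = 3 servings → $3.60.
carrots only: max(156/9, 6/1) = 17.33 servings → $4.33.
banana only: max(156/14, 6/1) = 11.14 servings → $2.23.
orange only: max(156/78, 6/1) = 6 servings → $3.60.
strawberries + carrots with both tight: 2.372 servings and 1.256 servings → $3.16.
strawberries + banana with both tight: 2.182 servings and 1.636 servings → $2.95.
strawberries + orange with both targets exact would need a negative amount; discard.
carrots + banana with both targets exact would need a negative amount; discard.
carrots + orange with both tight: 4.522 servings and 1.478 servings → $2.02.
banana + orange with both tight: 4.875 servings and 1.125 servings → $1.65.
The minimum over all feasible corners is $1.65.

$1.65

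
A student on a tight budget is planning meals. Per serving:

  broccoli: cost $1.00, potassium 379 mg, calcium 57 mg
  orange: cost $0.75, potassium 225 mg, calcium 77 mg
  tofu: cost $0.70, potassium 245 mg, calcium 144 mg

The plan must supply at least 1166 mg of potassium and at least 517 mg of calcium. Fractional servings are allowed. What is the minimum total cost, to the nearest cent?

A basic optimal solution has at most two foods positive. Try each food alone and each pair with both targets met exactly.
broccoli only: max(1166/379, 517/57) = 9.07 servings → $9.07.
orange only: max(1166/225, 517/77) = 6.714 servings → $5.04.
tofu only: max(1166/245, 517/144) = 4.759 servings → $3.33.
broccoli + orange: intersection lies outside the first quadrant.
broccoli + tofu with both tight: 1.015 servings and 3.188 servings → $3.25.
orange + tofu with both tight: 3.047 servings and 1.961 servings → $3.66.
So the least-cost plan costs $3.25.

$3.25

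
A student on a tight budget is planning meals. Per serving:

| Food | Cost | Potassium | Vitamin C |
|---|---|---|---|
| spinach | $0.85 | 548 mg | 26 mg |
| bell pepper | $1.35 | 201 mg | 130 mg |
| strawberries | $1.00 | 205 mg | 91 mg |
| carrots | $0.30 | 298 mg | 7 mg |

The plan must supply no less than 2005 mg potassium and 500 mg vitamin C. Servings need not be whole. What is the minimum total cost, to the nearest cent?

$6.17

At the optimum either one food covers both requirements or two foods hit both targets exactly; no other combination can be cheaper.
spinach only: max(2005/548, 500/26) = 19.23 servings → $16.35.
bell pepper only: max(2005/201, 500/130) = 9.975 servings → $13.47.
strawberries only: max(2005/205, 500/91) = 9.78 servings → $9.78.
carrots only: max(2005/298, 500/7) = 71.43 servings → $21.43.
spinach + bell pepper with both tight: 2.426 servings and 3.361 servings → $6.60.
spinach + strawberries with both tight: 1.795 servings and 4.982 servings → $6.51.
spinach + carrots: the both-tight solution has a negative serving — not a feasible corner.
bell pepper + strawberries: intersection lies outside the first quadrant.
bell pepper + carrots with both tight: 3.615 servings and 4.29 servings → $6.17.
strawberries + carrots with both tight: 5.255 servings and 3.113 servings → $6.19.
Cheapest feasible corner: $6.17.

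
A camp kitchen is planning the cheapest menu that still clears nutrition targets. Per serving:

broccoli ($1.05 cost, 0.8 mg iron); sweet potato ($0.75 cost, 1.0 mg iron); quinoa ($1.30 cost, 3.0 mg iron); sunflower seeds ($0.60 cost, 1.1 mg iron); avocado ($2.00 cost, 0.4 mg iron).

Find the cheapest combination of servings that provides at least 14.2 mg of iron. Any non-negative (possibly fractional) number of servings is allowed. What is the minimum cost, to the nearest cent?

Cost per mg of iron: quinoa $0.4333, sunflower seeds $0.5455, sweet potato $0.7500, broccoli $1.3125, avocado $5.0000.
With no serving limits, use only quinoa: 14.2 mg / 3.0 mg = 4.733 servings × $1.30 = $6.15.

$6.15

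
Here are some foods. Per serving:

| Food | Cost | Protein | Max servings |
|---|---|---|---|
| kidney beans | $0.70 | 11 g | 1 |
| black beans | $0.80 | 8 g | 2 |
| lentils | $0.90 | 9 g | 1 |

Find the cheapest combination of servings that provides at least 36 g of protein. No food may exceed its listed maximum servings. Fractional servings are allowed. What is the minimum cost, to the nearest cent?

$3.20

Cost per g of protein: kidney beans $0.0636, black beans $0.1000, lentils $0.1000.
Take 1 serving of kidney beans: +11.0 g protein for $0.70 (total $0.70, still need 25.0 g).
Take 2 servings of black beans: +16.0 g protein for $1.60 (total $2.30, still need 9.0 g).
Take 1 serving of lentils: +9.0 g protein for $0.90 (total $3.20, still need 0.0 g).
Filling from the cheapest source first is optimal under one linear minimum: $3.20.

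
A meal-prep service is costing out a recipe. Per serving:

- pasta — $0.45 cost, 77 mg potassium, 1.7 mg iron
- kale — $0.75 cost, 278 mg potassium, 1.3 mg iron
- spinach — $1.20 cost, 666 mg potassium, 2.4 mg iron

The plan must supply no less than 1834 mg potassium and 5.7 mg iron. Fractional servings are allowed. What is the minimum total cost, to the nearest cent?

An LP optimum is at a vertex; with two nutrient constraints at most two foods are used. Check each candidate.
pasta only: max(1834/77, 5.7/1.7) = 23.82 servings → $10.72.
kale only: max(1834/278, 5.7/1.3) = 6.597 servings → $4.95.
spinach only: max(1834/666, 5.7/2.4) = 2.754 servings → $3.30.
pasta + kale: intersection lies outside the first quadrant.
pasta + spinach with both targets exact would need a negative amount; discard.
kale + spinach with both targets exact would need a negative amount; discard.
Cheapest feasible corner: $3.30.

$3.30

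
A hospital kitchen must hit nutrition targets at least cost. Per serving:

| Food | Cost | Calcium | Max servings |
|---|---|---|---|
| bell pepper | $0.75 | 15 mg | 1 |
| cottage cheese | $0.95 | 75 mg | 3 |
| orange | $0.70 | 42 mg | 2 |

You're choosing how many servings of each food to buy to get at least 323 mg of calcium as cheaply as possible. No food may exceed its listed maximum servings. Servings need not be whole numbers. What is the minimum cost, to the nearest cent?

$4.95

Cost per mg of calcium: cottage cheese $0.0127, orange $0.0167, bell pepper $0.0500.
Take 3 servings of cottage cheese: +225.0 mg calcium for $2.85 (total $2.85, still need 98.0 mg).
Take 2 servings of orange: +84.0 mg calcium for $1.40 (total $4.25, still need 14.0 mg).
Take 0.9333 servings of bell pepper: +14.0 mg calcium for $0.70 (total $4.95, still need 0.0 mg).
Greedy by cheapest-per-mg is optimal for a single linear constraint, so the minimum cost is $4.95.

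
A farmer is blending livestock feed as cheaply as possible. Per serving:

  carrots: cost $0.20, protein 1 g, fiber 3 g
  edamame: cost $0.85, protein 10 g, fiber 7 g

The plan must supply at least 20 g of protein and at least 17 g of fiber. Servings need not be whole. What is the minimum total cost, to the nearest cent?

$1.85

For a min-cost LP with two ≥-constraints, a basic feasible solution has at most two positive variables.
carrots only: max(20/1, 17/3) = 20 servings → $4.00.
edamame only: max(20/10, 17/7) = 2.429 servings → $2.06.
carrots + edamame with both tight: 1.304 servings and 1.87 servings → $1.85.
The minimum over all feasible corners is $1.85.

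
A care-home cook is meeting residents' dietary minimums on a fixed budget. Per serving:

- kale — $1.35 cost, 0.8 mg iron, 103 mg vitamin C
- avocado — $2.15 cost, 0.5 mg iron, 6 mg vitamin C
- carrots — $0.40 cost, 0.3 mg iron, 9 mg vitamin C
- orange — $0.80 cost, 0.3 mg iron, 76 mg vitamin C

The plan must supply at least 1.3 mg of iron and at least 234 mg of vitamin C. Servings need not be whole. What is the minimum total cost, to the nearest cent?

kale only: max(1.3/0.8, 234/103) = 2.272 servings → $3.07.
avocado only: max(1.3/0.5, 234/6) = 39 servings → $83.85.
carrots only: max(1.3/0.3, 234/9) = 26 servings → $10.40.
orange only: max(1.3/0.3, 234/76) = 4.333 servings → $3.47.
kale + avocado: intersection lies outside the first quadrant.
kale + carrots with both targets exact would need a negative amount; discard.
kale + orange with both tight: 0.9565 servings and 1.783 servings → $2.72.
avocado + carrots: the both-tight solution has a negative serving — not a feasible corner.
avocado + orange with both tight: 0.7901 servings and 3.017 servings → $4.11.
carrots + orange with both tight: 1.423 servings and 2.91 servings → $2.90.
The minimum over all feasible corners is $2.72.

$2.72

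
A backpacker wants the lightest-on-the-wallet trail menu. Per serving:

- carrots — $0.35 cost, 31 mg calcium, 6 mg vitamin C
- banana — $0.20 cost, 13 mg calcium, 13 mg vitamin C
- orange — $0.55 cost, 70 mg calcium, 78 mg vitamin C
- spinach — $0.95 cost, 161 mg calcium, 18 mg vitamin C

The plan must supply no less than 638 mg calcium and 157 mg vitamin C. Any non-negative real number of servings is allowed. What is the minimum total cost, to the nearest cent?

For a min-cost LP with two ≥-constraints, a basic feasible solution has at most two positive variables.
carrots only: max(638/31, 157/6) = 26.17 servings → $9.16.
banana only: max(638/13, 157/13) = 49.08 servings → $9.82.
orange only: max(638/70, 157/78) = 9.114 servings → $5.01.
spinach only: max(638/161, 157/18) = 8.722 servings → $8.29.
carrots + banana with both tight: 19.24 servings and 3.197 servings → $7.37.
carrots + orange with both tight: 19.41 servings and 0.52 servings → $7.08.
carrots + spinach: intersection lies outside the first quadrant.
banana + orange: the both-tight solution has a negative serving — not a feasible corner.
banana + spinach with both tight: 7.42 servings and 3.364 servings → $4.68.
orange + spinach with both tight: 1.221 servings and 3.432 servings → $3.93.
Cheapest feasible corner: $3.93.

$3.93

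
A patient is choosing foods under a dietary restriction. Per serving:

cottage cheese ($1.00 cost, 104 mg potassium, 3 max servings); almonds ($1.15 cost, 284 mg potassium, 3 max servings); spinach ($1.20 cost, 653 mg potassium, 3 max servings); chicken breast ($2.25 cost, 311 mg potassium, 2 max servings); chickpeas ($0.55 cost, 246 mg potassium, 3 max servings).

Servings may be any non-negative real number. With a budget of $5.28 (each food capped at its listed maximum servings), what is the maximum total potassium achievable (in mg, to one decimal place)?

2704.4 mg

Potassium per dollar: spinach 544.2, chickpeas 447.3, almonds 247, chicken breast 138.2, cottage cheese 104.
Take 3 servings of spinach: spends $3.60, +1959.0 mg potassium (running total 1959.0 mg).
Take 3 servings of chickpeas: spends $1.65, +738.0 mg potassium (running total 2697.0 mg).
Take 0.02609 servings of almonds: spends $0.03, +7.4 mg potassium (running total 2704.4 mg).
Greedy by best ratio exhausts the cost allowance optimally: 2704.4 mg.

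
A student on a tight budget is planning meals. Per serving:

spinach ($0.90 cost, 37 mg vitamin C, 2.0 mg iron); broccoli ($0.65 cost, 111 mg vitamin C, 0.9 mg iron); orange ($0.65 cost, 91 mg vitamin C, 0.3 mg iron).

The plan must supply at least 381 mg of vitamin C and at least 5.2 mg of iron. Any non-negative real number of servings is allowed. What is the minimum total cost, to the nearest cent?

An LP optimum is at a vertex; with two nutrient constraints at most two foods are used. Check each candidate.
spinach only: max(381/37, 5.2/2.0) = 10.3 servings → $9.27.
broccoli only: max(381/111, 5.2/0.9) = 5.778 servings → $3.76.
orange only: max(381/91, 5.2/0.3) = 17.33 servings → $11.27.
spinach + broccoli with both tight: 1.242 servings and 3.019 servings → $3.08.
spinach + orange with both tight: 2.1 servings and 3.333 servings → $4.06.
broccoli + orange: the both-tight solution has a negative serving — not a feasible corner.
The minimum over all feasible corners is $3.08.

$3.08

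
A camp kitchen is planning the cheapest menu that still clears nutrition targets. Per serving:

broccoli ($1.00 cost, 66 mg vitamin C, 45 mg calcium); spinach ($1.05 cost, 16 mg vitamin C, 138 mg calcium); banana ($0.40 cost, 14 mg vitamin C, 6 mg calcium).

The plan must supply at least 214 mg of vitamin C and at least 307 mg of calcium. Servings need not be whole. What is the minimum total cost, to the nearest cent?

$4.27

Two binding constraints pin down two serving amounts, so the optimal mix uses at most two foods. The candidates are each food alone (scaled to the tighter of vitamin C/calcium) and each pair with both constraints tight.
broccoli only: max(214/66, 307/45) = 6.822 servings → $6.82.
spinach only: max(214/16, 307/138) = 13.38 servings → $14.04.
banana only: max(214/14, 307/6) = 51.17 servings → $20.47.
broccoli + spinach with both tight: 2.935 servings and 1.268 servings → $4.27.
broccoli + banana with both targets exact would need a negative amount; discard.
spinach + banana with both tight: 1.642 servings and 13.41 servings → $7.09.
The minimum over all feasible corners is $4.27.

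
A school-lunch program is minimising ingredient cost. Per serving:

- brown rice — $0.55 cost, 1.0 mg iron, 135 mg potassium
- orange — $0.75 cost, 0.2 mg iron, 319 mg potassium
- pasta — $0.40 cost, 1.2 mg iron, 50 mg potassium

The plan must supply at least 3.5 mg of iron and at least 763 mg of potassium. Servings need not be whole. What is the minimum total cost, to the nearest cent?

$2.52

With two linear requirements the optimum uses one or two foods; enumerate the corners.
brown rice only: max(3.5/1.0, 763/135) = 5.652 servings → $3.11.
orange only: max(3.5/0.2, 763/319) = 17.5 servings → $13.12.
pasta only: max(3.5/1.2, 763/50) = 15.26 servings → $6.10.
brown rice + orange with both tight: 3.301 servings and 0.9949 servings → $2.56.
brown rice + pasta: the both-tight solution has a negative serving — not a feasible corner.
orange + pasta with both tight: 1.987 servings and 2.586 servings → $2.52.
So the least-cost plan costs $2.52.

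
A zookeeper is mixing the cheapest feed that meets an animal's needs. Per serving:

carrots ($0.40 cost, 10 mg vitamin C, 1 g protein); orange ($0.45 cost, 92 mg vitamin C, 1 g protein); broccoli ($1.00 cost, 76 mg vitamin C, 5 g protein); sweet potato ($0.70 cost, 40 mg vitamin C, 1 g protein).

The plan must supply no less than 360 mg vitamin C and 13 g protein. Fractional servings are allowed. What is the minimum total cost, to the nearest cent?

Two binding constraints pin down two serving amounts, so the optimal mix uses at most two foods. The candidates are each food alone (scaled to the tighter of vitamin C/protein) and each pair with both constraints tight.
carrots only: max(360/10, 13/1) = 36 servings → $14.40.
orange only: max(360/92, 13/1) = 13 servings → $5.85.
broccoli only: max(360/76, 13/5) = 4.737 servings → $4.74.
sweet potato only: max(360/40, 13/1) = 13 servings → $9.10.
carrots + orange with both tight: 10.2 servings and 2.805 servings → $5.34.
carrots + broccoli with both targets exact would need a negative amount; discard.
carrots + sweet potato with both tight: 5.333 servings and 7.667 servings → $7.50.
orange + broccoli with both tight: 2.115 servings and 2.177 servings → $3.13.
orange + sweet potato: the both-tight solution has a negative serving — not a feasible corner.
broccoli + sweet potato with both tight: 1.29 servings and 6.548 servings → $5.87.
The minimum over all feasible corners is $3.13.

$3.13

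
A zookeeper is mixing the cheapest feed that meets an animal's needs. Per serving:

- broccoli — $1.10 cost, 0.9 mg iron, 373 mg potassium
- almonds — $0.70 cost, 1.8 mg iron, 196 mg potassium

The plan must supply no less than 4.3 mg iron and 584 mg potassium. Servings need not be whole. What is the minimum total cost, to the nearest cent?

Minimising a linear cost over {iron ≥ 4.3, potassium ≥ 584, servings ≥ 0} — the optimum is at a vertex, using one or two foods.
broccoli only: max(4.3/0.9, 584/373) = 4.778 servings → $5.26.
almonds only: max(4.3/1.8, 584/196) = 2.98 servings → $2.09.
broccoli + almonds with both tight: 0.421 servings and 2.178 servings → $1.99.
Cheapest feasible corner: $1.99.

$1.99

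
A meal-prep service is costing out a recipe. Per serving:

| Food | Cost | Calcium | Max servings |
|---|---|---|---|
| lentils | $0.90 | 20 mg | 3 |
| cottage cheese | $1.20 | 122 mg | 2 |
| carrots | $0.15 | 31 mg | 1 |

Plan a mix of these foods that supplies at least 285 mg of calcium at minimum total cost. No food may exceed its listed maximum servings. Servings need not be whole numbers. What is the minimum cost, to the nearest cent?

$3.00

Cost per mg of calcium: carrots $0.0048, cottage cheese $0.0098, lentils $0.0450.
Take 1 serving of carrots: +31.0 mg calcium for $0.15 (total $0.15, still need 254.0 mg).
Take 2 servings of cottage cheese: +244.0 mg calcium for $2.40 (total $2.55, still need 10.0 mg).
Take 0.5 servings of lentils: +10.0 mg calcium for $0.45 (total $3.00, still need 0.0 mg).
Filling from the cheapest source first is optimal under one linear minimum: $3.00.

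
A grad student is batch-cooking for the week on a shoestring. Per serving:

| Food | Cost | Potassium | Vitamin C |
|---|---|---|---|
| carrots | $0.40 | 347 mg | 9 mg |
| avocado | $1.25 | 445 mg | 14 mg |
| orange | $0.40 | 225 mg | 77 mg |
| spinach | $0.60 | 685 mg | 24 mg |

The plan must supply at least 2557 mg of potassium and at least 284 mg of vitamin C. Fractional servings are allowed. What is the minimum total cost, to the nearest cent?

$2.81

Check every corner: each single food scaled to meet both minima, and each pair solved so both constraints bind.
carrots only: max(2557/347, 284/9) = 31.56 servings → $12.62.
avocado only: max(2557/445, 284/14) = 20.29 servings → $25.36.
orange only: max(2557/225, 284/77) = 11.36 servings → $4.55.
spinach only: max(2557/685, 284/24) = 11.83 servings → $7.10.
carrots + avocado with both targets exact would need a negative amount; discard.
carrots + orange with both tight: 5.385 servings and 3.059 servings → $3.38.
carrots + spinach: the both-tight solution has a negative serving — not a feasible corner.
avocado + orange with both tight: 4.274 servings and 2.911 servings → $6.51.
avocado + spinach: intersection lies outside the first quadrant.
orange + spinach with both tight: 2.813 servings and 2.809 servings → $2.81.
So the least-cost plan costs $2.81.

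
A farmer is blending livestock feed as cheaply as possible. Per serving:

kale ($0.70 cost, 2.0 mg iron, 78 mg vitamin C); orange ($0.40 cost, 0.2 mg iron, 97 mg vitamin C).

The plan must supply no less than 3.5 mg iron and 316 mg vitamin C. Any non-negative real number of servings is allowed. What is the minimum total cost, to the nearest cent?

$1.89

An LP optimum is at a vertex; with two nutrient constraints at most two foods are used. Check each candidate.
kale only: max(3.5/2.0, 316/78) = 4.051 servings → $2.84.
orange only: max(3.5/0.2, 316/97) = 17.5 servings → $7.00.
kale + orange with both tight: 1.549 servings and 2.012 servings → $1.89.
So the least-cost plan costs $1.89.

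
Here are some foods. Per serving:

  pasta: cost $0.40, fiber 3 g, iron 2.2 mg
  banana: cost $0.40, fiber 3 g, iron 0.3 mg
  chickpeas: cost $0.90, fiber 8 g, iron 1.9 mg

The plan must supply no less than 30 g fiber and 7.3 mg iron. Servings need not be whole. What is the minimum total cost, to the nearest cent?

The cheapest plan sits at a corner of the feasible region — with two constraints it uses at most two foods.
pasta only: max(30/3, 7.3/2.2) = 10 servings → $4.00.
banana only: max(30/3, 7.3/0.3) = 24.33 servings → $9.73.
chickpeas only: max(30/8, 7.3/1.9) = 3.842 servings → $3.46.
pasta + banana with both tight: 2.263 servings and 7.737 servings → $4.00.
pasta + chickpeas with both tight: 0.1176 servings and 3.706 servings → $3.38.
banana + chickpeas with both targets exact would need a negative amount; discard.
Cheapest feasible corner: $3.38.

$3.38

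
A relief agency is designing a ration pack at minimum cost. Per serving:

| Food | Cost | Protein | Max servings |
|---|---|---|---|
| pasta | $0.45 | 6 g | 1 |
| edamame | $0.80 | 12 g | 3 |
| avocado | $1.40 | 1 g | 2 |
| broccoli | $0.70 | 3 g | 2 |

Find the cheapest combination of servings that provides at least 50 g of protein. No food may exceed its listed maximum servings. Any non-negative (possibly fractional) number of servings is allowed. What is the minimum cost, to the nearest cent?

Cost per g of protein: edamame $0.0667, pasta $0.0750, broccoli $0.2333, avocado $1.4000.
Take 3 servings of edamame: +36.0 g protein for $2.40 (total $2.40, still need 14.0 g).
Take 1 serving of pasta: +6.0 g protein for $0.45 (total $2.85, still need 8.0 g).
Take 2 servings of broccoli: +6.0 g protein for $1.40 (total $4.25, still need 2.0 g).
Take 2 servings of avocado: +2.0 g protein for $2.80 (total $7.05, still need 0.0 g).
Filling from the cheapest source first is optimal under one linear minimum: $7.05.

$7.05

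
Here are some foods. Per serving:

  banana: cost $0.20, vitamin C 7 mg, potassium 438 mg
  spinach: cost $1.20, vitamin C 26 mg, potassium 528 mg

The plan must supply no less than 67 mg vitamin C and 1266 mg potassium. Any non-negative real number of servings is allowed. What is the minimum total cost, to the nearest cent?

The cheapest plan sits at a corner of the feasible region — with two constraints it uses at most two foods.
banana only: max(67/7, 1266/438) = 9.571 servings → $1.91.
spinach only: max(67/26, 1266/528) = 2.577 servings → $3.09.
banana + spinach: the both-tight solution has a negative serving — not a feasible corner.
Cheapest feasible corner: $1.91.

$1.91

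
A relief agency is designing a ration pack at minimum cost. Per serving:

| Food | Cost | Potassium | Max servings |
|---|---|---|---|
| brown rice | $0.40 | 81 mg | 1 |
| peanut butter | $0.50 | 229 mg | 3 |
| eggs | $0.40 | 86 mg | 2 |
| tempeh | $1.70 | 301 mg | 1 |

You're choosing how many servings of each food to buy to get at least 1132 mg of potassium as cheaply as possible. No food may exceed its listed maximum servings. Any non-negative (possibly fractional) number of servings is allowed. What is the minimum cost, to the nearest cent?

Cost per mg of potassium: peanut butter $0.0022, eggs $0.0047, brown rice $0.0049, tempeh $0.0056.
Take 3 servings of peanut butter: +687.0 mg potassium for $1.50 (total $1.50, still need 445.0 mg).
Take 2 servings of eggs: +172.0 mg potassium for $0.80 (total $2.30, still need 273.0 mg).
Take 1 serving of brown rice: +81.0 mg potassium for $0.40 (total $2.70, still need 192.0 mg).
Take 0.6379 servings of tempeh: +192.0 mg potassium for $1.08 (total $3.78, still need 0.0 mg).
Filling from the cheapest source first is optimal under one linear minimum: $3.78.

$3.78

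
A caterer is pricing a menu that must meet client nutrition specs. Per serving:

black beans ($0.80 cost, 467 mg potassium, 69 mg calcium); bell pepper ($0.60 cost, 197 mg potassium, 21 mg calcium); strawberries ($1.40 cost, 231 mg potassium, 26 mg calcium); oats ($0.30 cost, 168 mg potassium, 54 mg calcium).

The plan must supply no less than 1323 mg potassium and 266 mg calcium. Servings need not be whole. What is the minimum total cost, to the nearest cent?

$2.30

Compare the cost at each extreme point of the feasible region.
black beans only: max(1323/467, 266/69) = 3.855 servings → $3.08.
bell pepper only: max(1323/197, 266/21) = 12.67 servings → $7.60.
strawberries only: max(1323/231, 266/26) = 10.23 servings → $14.32.
oats only: max(1323/168, 266/54) = 7.875 servings → $2.36.
black beans + bell pepper with both targets exact would need a negative amount; discard.
black beans + strawberries: intersection lies outside the first quadrant.
black beans + oats with both tight: 1.963 servings and 2.417 servings → $2.30.
bell pepper + strawberries: the both-tight solution has a negative serving — not a feasible corner.
bell pepper + oats with both tight: 3.763 servings and 3.463 servings → $3.30.
strawberries + oats with both tight: 3.301 servings and 3.337 servings → $5.62.
So the least-cost plan costs $2.30.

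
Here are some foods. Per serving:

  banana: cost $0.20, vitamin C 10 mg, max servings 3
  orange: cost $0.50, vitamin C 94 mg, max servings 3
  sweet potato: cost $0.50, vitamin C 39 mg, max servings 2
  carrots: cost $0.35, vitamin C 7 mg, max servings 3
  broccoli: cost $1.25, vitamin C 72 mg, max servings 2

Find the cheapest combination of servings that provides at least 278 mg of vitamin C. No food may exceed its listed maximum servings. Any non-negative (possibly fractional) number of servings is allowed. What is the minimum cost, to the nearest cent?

Cost per mg of vitamin C: orange $0.0053, sweet potato $0.0128, broccoli $0.0174, banana $0.0200, carrots $0.0500.
Take 2.957 servings of orange: +278.0 mg vitamin C for $1.48 (total $1.48, still need 0.0 mg).
Filling from the cheapest source first is optimal under one linear minimum: $1.48.

$1.48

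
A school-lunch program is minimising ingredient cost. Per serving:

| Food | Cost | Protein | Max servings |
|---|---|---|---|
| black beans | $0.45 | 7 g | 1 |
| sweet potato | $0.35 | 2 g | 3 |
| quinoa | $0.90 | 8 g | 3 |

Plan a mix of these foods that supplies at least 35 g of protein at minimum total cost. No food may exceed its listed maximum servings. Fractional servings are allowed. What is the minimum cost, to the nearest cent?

Cost per g of protein: black beans $0.0643, quinoa $0.1125, sweet potato $0.1750.
Take 1 serving of black beans: +7.0 g protein for $0.45 (total $0.45, still need 28.0 g).
Take 3 servings of quinoa: +24.0 g protein for $2.70 (total $3.15, still need 4.0 g).
Take 2 servings of sweet potato: +4.0 g protein for $0.70 (total $3.85, still need 0.0 g).
Filling from the cheapest source first is optimal under one linear minimum: $3.85.

$3.85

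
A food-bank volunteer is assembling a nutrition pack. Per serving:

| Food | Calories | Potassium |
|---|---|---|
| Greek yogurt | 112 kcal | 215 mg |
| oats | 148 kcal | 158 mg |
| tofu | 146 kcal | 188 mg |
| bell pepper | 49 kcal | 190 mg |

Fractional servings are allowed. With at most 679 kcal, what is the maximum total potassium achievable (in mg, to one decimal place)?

2632.9 mg

Potassium per kcal: bell pepper 3.878, Greek yogurt 1.92, tofu 1.288, oats 1.068.
With no serving limits, spend the whole calories allowance on bell pepper: 679 kcal / 49 kcal × 190 mg = 2632.9 mg.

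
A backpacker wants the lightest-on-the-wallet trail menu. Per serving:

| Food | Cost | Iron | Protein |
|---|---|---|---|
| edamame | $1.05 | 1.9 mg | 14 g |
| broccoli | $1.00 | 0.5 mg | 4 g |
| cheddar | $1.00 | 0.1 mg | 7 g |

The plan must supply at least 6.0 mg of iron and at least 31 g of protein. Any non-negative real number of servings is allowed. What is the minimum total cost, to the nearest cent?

Minimising a linear cost over {iron ≥ 6.0, protein ≥ 31, servings ≥ 0} — the optimum is at a vertex, using one or two foods.
edamame only: max(6.0/1.9, 31/14) = 3.158 servings → $3.32.
broccoli only: max(6.0/0.5, 31/4) = 12 servings → $12.00.
cheddar only: max(6.0/0.1, 31/7) = 60 servings → $60.00.
edamame + broccoli with both targets exact would need a negative amount; discard.
edamame + cheddar with both targets exact would need a negative amount; discard.
broccoli + cheddar: the both-tight solution has a negative serving — not a feasible corner.
So the least-cost plan costs $3.32.

$3.32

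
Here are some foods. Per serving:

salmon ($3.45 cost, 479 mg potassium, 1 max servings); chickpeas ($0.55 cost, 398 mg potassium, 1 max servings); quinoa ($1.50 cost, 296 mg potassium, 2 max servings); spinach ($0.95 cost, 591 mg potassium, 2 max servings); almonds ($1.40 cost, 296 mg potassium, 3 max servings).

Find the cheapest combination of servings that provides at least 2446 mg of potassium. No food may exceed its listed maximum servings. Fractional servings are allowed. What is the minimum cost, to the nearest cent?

$6.55

Cost per mg of potassium: chickpeas $0.0014, spinach $0.0016, almonds $0.0047, quinoa $0.0051, salmon $0.0072.
Take 1 serving of chickpeas: +398.0 mg potassium for $0.55 (total $0.55, still need 2048.0 mg).
Take 2 servings of spinach: +1182.0 mg potassium for $1.90 (total $2.45, still need 866.0 mg).
Take 2.926 servings of almonds: +866.0 mg potassium for $4.10 (total $6.55, still need 0.0 mg).
Greedy by cheapest-per-mg is optimal for a single linear constraint, so the minimum cost is $6.55.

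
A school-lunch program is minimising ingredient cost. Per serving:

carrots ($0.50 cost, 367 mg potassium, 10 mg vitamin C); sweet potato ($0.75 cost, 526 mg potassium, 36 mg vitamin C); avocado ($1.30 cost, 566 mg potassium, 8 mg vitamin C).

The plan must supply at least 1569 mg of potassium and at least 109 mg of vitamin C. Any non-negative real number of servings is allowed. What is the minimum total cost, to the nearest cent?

$2.27

For a min-cost LP with two ≥-constraints, a basic feasible solution has at most two positive variables.
carrots only: max(1569/367, 109/10) = 10.9 servings → $5.45.
sweet potato only: max(1569/526, 109/36) = 3.028 servings → $2.27.
avocado only: max(1569/566, 109/8) = 13.62 servings → $17.71.
carrots + sweet potato: intersection lies outside the first quadrant.
carrots + avocado: the both-tight solution has a negative serving — not a feasible corner.
sweet potato + avocado with both targets exact would need a negative amount; discard.
So the least-cost plan costs $2.27.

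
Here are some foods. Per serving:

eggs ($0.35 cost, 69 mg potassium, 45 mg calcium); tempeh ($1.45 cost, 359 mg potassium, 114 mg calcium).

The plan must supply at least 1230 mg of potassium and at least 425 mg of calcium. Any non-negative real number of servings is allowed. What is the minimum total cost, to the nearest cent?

$5.07

eggs only: max(1230/69, 425/45) = 17.83 servings → $6.24.
tempeh only: max(1230/359, 425/114) = 3.728 servings → $5.41.
eggs + tempeh with both tight: 1.491 servings and 3.14 servings → $5.07.
So the least-cost plan costs $5.07.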